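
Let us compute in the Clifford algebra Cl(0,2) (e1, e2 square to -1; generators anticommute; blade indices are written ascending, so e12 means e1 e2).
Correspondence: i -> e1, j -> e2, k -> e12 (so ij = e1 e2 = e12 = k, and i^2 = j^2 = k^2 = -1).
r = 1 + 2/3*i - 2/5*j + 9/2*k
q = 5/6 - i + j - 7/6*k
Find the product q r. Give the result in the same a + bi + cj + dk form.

In blades: q = 5/6 - e1 + e2 - 7/6*e12, r = 1 + 2/3*e1 - 2/5*e2 + 9/2*e12.
Distribute q over r term by term (generator squares from the signature, products reordered to ascending indices): (5/6)*r = 5/6 + 5/9*e1 - 1/3*e2 + 15/4*e12; (-e1)*r = 2/3 - e1 + 9/2*e2 + 2/5*e12; (e2)*r = 2/5 + 9/2*e1 + e2 - 2/3*e12; (-7/6*e12)*r = 21/4 - 7/15*e1 - 7/9*e2 - 7/6*e12.
Sum: 143/20 + 323/90*e1 + 79/18*e2 + 139/60*e12; translating back through the correspondence:
Answer: 143/20 + 323/90*i + 79/18*j + 139/60*k


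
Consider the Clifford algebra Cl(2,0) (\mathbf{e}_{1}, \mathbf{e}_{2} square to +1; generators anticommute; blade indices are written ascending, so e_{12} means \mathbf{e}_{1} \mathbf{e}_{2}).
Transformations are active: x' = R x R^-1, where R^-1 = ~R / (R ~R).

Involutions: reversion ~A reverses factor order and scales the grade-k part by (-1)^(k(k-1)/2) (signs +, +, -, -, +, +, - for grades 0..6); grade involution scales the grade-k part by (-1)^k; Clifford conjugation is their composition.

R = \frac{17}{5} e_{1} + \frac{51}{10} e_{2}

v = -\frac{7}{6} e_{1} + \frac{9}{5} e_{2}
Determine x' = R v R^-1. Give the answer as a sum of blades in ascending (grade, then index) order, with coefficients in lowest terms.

~R = \frac{17}{5} e_{1} + \frac{51}{10} e_{2}, and R ~R = \frac{3757}{100}, so R^-1 = ~R / (\frac{3757}{100}).
R v = \frac{391}{75} + \frac{1207}{100} e_{12}
Answer: \frac{823}{390} e_{1} - \frac{5}{13} e_{2}


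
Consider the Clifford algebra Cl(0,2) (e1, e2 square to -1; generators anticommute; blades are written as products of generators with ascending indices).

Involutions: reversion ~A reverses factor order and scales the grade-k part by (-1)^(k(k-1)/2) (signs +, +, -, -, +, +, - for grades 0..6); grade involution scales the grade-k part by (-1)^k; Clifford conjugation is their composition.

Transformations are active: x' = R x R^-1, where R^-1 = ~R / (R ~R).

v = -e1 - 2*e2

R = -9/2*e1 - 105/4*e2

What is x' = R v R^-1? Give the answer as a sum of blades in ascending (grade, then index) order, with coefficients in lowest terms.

~R = -9/2*e1 - 105/4*e2, and R ~R = -11349/16, so R^-1 = ~R / (-11349/16).
R v = -57 - 69/4*e1 e2
Answer: 349/1261*e1 - 2798/1261*e2


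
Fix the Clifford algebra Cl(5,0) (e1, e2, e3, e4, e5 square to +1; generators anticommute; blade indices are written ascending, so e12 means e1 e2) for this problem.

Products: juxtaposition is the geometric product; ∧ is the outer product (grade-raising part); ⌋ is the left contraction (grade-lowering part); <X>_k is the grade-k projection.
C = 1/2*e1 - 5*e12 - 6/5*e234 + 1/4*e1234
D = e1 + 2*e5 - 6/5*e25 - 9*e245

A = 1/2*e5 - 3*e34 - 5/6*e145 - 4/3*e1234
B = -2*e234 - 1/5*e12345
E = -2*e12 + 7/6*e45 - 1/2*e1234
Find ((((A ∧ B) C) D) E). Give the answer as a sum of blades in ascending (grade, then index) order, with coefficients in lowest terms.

step 1: e2345
step 2: -6/5*e5 + 1/4*e15 + 5*e1345 + 1/2*e12345
step 3: -12/5 + 1/2*e1 - 36/25*e2 - 1/4*e5 + 3/10*e12 - 9/2*e13 + 6/5*e15 + 54/5*e24 - 45*e123 - 9/4*e124 + 53/5*e134 - 5*e345 + 7*e1234 + 1/2*e2345
step 4: -29/10 - 72/25*e1 + 43/10*e2 - 1993/24*e3 - 641/24*e4 + 24/5*e12 - 27/5*e13 + 101/5*e14 - 1/4*e15 + 101/12*e23 + 9/4*e24 + 51/5*e25 + 283/20*e34 - 14/5*e45 - 37/8*e125 - 18/25*e134 + 371/30*e135 + 7/12*e145 - 429/20*e234 - 42/25*e245 + 6/5*e1234 + 49/6*e1235 + 7/20*e1245 - 17/4*e1345 - 3/5*e2345 - 339/8*e12345
Answer: -29/10 - 72/25*e1 + 43/10*e2 - 1993/24*e3 - 641/24*e4 + 24/5*e12 - 27/5*e13 + 101/5*e14 - 1/4*e15 + 101/12*e23 + 9/4*e24 + 51/5*e25 + 283/20*e34 - 14/5*e45 - 37/8*e125 - 18/25*e134 + 371/30*e135 + 7/12*e145 - 429/20*e234 - 42/25*e245 + 6/5*e1234 + 49/6*e1235 + 7/20*e1245 - 17/4*e1345 - 3/5*e2345 - 339/8*e12345


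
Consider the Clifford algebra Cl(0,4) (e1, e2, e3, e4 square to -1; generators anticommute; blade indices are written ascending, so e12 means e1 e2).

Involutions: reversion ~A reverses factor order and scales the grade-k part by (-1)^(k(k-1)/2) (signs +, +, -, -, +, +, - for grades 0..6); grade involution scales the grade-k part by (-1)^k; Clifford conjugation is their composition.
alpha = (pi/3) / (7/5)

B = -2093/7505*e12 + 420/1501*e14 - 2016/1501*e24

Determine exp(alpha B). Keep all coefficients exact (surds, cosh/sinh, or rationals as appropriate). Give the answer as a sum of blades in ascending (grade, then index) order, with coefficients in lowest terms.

B^2 term by term: the squares give (-2093/7505)^2*(e12)^2 + (420/1501)^2*(e14)^2 + (-2016/1501)^2*(e24)^2 = 4380649/56325025*(-1) + 176400/2253001*(-1) + 4064256/2253001*(-1) = -49/25 (each basis 2-blade squares to minus the product of its generators' squares); cross terms between blades sharing an index anticommute and cancel. So B^2 = -49/25.
B^2 = -49/25 — a negative square means the series sums to a rotation: l = 7/5, alpha*l = pi/3, so exp(alpha B) = cos(pi/3) + (sin(pi/3)/(7/5))*B = 1/2 + (5*sqrt(3)/14)*B.
Answer: 1/2 - 299*sqrt(3)/3002*e12 + 150*sqrt(3)/1501*e14 - 720*sqrt(3)/1501*e24


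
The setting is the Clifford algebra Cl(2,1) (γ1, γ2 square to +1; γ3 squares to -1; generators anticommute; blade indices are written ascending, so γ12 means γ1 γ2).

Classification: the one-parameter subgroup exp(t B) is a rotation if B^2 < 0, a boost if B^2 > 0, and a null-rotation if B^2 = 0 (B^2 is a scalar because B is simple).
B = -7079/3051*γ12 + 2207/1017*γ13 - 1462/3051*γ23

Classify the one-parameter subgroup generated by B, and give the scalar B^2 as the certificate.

B^2 term by term: the squares give (-7079/3051)^2*(γ12)^2 + (2207/1017)^2*(γ13)^2 + (-1462/3051)^2*(γ23)^2 = 50112241/9308601*(-1) + 4870849/1034289*(+1) + 2137444/9308601*(+1) = -4/9 (each basis 2-blade squares to minus the product of its generators' squares); cross terms between blades sharing an index anticommute and cancel. So B^2 = -4/9.
Answer: rotation, certificate B^2 = -4/9. No conjugation can change B^2 = -4/9; the sign gives the class.


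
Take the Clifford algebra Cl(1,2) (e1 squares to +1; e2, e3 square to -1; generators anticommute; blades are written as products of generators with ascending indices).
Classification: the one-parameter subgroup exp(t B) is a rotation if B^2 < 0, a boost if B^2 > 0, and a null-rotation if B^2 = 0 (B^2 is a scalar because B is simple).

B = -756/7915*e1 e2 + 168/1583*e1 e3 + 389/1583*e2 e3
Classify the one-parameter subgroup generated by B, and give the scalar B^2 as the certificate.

B^2 term by term: the squares give (-756/7915)^2*(e1 e2)^2 + (168/1583)^2*(e1 e3)^2 + (389/1583)^2*(e2 e3)^2 = 571536/62647225*(+1) + 28224/2505889*(+1) + 151321/2505889*(-1) = -1/25 (each basis 2-blade squares to minus the product of its generators' squares); cross terms between blades sharing an index anticommute and cancel. So B^2 = -1/25.
Answer: rotation, certificate B^2 = -1/25. No conjugation can change B^2 = -1/25; the sign gives the class.


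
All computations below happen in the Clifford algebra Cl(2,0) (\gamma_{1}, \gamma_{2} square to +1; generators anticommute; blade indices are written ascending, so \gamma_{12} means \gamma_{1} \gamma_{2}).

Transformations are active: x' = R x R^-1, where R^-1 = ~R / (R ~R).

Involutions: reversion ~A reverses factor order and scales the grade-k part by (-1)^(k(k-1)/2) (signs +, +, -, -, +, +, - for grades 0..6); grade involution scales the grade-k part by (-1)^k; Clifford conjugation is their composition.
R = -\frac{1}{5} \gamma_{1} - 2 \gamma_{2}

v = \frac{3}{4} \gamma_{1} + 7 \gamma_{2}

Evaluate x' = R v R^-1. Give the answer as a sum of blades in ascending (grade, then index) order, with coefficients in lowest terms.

~R = -\frac{1}{5} \gamma_{1} - 2 \gamma_{2}, and R ~R = \frac{101}{25}, so R^-1 = ~R / (\frac{101}{25}).
R v = -\frac{283}{20} + \frac{1}{10} \gamma_{12}
Answer: \frac{263}{404} \gamma_{1} + \frac{708}{101} \gamma_{2}


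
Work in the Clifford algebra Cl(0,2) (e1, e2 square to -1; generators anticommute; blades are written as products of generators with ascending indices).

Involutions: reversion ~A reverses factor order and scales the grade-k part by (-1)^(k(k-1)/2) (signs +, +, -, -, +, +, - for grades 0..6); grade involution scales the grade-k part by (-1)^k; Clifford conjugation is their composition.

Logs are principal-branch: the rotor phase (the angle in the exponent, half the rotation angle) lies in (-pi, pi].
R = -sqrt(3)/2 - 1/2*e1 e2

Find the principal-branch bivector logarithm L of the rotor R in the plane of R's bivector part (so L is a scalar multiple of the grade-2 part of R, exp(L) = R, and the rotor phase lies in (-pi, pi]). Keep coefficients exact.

The scalar part of R is -sqrt(3)/2, and that scalar determines the rotor phase on the principal branch; recovering the unit plane as bivector-part over sine of the phase gives L = phase * plane.
Concretely: cos(phase) = -sqrt(3)/2 gives phase = ±5*pi/6, and since phase/sin(phase) is even the sign is immaterial: L = (phase/sin(phase)) * <R>_2 = (5*pi/3) * <R>_2.
Answer: -5*pi/6*e1 e2


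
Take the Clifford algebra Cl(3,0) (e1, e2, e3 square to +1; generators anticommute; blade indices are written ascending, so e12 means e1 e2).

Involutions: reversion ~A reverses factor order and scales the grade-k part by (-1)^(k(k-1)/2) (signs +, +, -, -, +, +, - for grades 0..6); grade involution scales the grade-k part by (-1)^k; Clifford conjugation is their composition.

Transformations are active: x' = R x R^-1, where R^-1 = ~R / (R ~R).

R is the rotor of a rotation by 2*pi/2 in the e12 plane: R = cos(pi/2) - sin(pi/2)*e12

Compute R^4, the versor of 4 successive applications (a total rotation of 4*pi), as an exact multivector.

Rotor phase runs at HALF the rotation angle; powers of one rotor simply add phase, so after 4 steps in e12 the phase is 4*pi/2 = 2*pi and R^4 = cos(2*pi) - sin(2*pi)*e12.
cos(2*pi) = 1 and sin(2*pi) = 0, so R^4 = 1. The total rotation 4*pi is 2 full turns, so every vector returns to itself, yet the rotor is +1, back on the identity sheet (an even number of 2*pi turns).
Answer: 1


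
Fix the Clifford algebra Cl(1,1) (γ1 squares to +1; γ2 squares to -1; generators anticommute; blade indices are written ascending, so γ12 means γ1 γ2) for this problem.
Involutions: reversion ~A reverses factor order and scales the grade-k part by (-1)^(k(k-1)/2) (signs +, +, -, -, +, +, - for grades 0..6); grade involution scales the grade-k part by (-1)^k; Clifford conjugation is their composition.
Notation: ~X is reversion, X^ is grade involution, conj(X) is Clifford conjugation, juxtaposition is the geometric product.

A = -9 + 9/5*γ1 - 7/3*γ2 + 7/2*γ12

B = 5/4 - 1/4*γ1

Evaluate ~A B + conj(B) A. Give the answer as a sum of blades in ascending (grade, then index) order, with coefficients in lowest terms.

first term: -117/10 + 9/2*γ1 - 91/24*γ2 - 119/24*γ12
second term: -54/5 - 49/24*γ2 + 91/24*γ12
Answer: -45/2 + 9/2*γ1 - 35/6*γ2 - 7/6*γ12


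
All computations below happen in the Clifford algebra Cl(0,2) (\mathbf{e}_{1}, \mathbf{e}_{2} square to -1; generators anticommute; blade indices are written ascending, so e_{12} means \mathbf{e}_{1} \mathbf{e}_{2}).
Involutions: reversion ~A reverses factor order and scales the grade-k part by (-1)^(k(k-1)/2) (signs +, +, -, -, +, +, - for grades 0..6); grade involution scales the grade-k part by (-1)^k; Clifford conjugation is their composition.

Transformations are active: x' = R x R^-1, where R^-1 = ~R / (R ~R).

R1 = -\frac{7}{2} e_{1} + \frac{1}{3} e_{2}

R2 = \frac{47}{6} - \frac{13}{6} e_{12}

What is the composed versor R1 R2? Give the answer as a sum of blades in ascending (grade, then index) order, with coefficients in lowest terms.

Distribute over the terms of R1 (each basis-blade product reordered to ascending indices, repeated generators contracted through their squares):
(-\frac{7}{2} e_{1}) R2 = -\frac{329}{12} e_{1} - \frac{91}{12} e_{2}
(\frac{1}{3} e_{2}) R2 = -\frac{13}{18} e_{1} + \frac{47}{18} e_{2}
Summing the partial products and collecting blades:
Answer: -\frac{1013}{36} e_{1} - \frac{179}{36} e_{2}


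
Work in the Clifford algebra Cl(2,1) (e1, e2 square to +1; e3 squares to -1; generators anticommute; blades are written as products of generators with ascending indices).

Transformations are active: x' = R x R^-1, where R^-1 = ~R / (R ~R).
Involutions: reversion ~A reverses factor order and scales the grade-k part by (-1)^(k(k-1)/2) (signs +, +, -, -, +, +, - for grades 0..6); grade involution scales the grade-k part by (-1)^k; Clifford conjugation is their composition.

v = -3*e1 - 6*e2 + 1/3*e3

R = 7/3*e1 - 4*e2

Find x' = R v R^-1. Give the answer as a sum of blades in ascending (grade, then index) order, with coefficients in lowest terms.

~R = 7/3*e1 - 4*e2, and R ~R = 193/9, so R^-1 = ~R / (193/9).
R v = 17 - 26*e1 e2 + 7/9*e1 e3 - 4/3*e2 e3
Answer: 1293/193*e1 - 66/193*e2 - 1/3*e3


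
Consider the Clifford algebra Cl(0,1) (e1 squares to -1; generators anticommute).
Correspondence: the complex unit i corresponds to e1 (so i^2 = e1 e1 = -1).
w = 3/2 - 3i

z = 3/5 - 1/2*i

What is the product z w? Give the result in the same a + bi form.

In blades: z = 3/5 - 1/2*e1, w = 3/2 - 3*e1.
Distribute z over w term by term (generator squares from the signature, products reordered to ascending indices): (3/5)*w = 9/10 - 9/5*e1; (-1/2*e1)*w = -3/2 - 3/4*e1.
Sum: -3/5 - 51/20*e1; translating back through the correspondence:
Answer: -3/5 - 51/20*i


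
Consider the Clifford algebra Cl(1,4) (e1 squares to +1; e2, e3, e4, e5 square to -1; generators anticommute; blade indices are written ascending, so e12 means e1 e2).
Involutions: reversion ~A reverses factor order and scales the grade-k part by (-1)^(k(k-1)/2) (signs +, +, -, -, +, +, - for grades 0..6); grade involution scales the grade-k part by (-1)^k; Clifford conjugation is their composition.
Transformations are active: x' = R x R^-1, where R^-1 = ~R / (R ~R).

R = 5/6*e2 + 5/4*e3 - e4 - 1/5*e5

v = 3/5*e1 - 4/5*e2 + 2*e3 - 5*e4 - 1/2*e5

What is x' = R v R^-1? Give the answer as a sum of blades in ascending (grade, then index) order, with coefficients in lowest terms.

~R = 5/6*e2 + 5/4*e3 - e4 - 1/5*e5, and R ~R = -11869/3600, so R^-1 = ~R / (-11869/3600).
R v = -104/15 - 1/2*e12 - 3/4*e13 + 3/5*e14 + 3/25*e15 + 8/3*e23 - 149/30*e24 - 173/300*e25 - 17/4*e34 - 9/40*e35 - 1/2*e45
Answer: -3/5*e1 + 19652/4565*e2 + 2974/913*e3 + 725/913*e4 - 623/1826*e5


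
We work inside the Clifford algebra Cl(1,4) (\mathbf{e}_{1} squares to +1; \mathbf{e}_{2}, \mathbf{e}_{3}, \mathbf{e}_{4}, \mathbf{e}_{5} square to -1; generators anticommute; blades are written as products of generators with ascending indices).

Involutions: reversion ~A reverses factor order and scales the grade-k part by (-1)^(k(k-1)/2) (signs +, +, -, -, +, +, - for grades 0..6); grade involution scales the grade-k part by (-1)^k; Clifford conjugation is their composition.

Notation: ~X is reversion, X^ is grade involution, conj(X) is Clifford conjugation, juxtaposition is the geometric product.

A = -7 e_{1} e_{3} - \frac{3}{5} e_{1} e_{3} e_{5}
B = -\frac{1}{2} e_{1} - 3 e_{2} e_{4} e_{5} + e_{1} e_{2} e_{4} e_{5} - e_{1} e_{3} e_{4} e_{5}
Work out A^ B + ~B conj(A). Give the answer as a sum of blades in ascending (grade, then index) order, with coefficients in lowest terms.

first term: -\frac{7}{2} e_{3} - \frac{3}{5} e_{4} - \frac{3}{10} e_{3} e_{5} + 7 e_{4} e_{5} + \frac{3}{5} e_{2} e_{3} e_{4} - \frac{9}{5} e_{1} e_{2} e_{3} e_{4} - 7 e_{2} e_{3} e_{4} e_{5} - 21 e_{1} e_{2} e_{3} e_{4} e_{5}
second term: -\frac{7}{2} e_{3} - \frac{3}{5} e_{4} + \frac{3}{10} e_{3} e_{5} - 7 e_{4} e_{5} - \frac{3}{5} e_{2} e_{3} e_{4} - \frac{9}{5} e_{1} e_{2} e_{3} e_{4} - 7 e_{2} e_{3} e_{4} e_{5} - 21 e_{1} e_{2} e_{3} e_{4} e_{5}
Answer: -7 e_{3} - \frac{6}{5} e_{4} - \frac{18}{5} e_{1} e_{2} e_{3} e_{4} - 14 e_{2} e_{3} e_{4} e_{5} - 42 e_{1} e_{2} e_{3} e_{4} e_{5}


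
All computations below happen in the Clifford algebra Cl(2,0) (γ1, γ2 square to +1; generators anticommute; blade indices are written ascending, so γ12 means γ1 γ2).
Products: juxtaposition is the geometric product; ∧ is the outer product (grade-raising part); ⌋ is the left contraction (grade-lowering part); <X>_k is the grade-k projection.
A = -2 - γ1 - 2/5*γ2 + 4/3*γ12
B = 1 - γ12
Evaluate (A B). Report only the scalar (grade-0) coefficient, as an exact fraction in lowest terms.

step 1: -2/3 - 7/5*γ1 + 3/5*γ2 + 10/3*γ12
Answer: -2/3


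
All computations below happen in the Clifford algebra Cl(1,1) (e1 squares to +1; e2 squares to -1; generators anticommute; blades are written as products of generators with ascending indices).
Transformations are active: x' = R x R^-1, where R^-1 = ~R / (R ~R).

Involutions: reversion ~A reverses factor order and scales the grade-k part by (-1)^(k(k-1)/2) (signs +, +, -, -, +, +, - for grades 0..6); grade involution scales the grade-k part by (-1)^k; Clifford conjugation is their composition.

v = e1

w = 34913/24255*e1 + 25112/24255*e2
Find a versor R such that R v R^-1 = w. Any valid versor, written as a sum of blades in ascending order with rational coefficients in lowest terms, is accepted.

Equal squares first: v^2 = w^2 = 1. Then v + w = 59168/24255*e1 + 25112/24255*e2 is a versor taking v to w, provided it is invertible.
Answer: 59168/24255*e1 + 25112/24255*e2


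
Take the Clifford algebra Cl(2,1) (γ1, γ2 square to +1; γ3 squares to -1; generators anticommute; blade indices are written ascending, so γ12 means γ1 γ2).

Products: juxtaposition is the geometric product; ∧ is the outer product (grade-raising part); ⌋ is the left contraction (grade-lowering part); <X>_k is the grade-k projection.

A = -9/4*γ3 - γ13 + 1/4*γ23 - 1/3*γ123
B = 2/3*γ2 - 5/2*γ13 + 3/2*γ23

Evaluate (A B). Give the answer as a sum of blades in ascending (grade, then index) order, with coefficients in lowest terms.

step 1: 23/8 + 41/8*γ1 - 101/24*γ2 - 1/6*γ3 - 7/8*γ12 + 2/9*γ13 + 3/2*γ23 + 2/3*γ123
Answer: 23/8 + 41/8*γ1 - 101/24*γ2 - 1/6*γ3 - 7/8*γ12 + 2/9*γ13 + 3/2*γ23 + 2/3*γ123


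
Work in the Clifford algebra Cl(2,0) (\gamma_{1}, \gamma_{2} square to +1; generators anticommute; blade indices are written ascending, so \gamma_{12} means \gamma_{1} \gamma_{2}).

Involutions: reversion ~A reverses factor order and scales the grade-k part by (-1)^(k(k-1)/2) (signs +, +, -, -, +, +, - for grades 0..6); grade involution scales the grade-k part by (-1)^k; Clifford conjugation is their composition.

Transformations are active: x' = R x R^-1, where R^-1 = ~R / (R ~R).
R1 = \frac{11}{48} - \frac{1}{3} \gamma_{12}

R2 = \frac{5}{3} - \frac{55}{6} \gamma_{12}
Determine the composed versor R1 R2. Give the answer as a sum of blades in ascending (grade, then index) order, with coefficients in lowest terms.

Distribute over the terms of R1 (each basis-blade product reordered to ascending indices, repeated generators contracted through their squares):
(\frac{11}{48}) R2 = \frac{55}{144} - \frac{605}{288} \gamma_{12}
(-\frac{1}{3} \gamma_{12}) R2 = -\frac{55}{18} - \frac{5}{9} \gamma_{12}
Summing the partial products and collecting blades:
Answer: -\frac{385}{144} - \frac{85}{32} \gamma_{12}


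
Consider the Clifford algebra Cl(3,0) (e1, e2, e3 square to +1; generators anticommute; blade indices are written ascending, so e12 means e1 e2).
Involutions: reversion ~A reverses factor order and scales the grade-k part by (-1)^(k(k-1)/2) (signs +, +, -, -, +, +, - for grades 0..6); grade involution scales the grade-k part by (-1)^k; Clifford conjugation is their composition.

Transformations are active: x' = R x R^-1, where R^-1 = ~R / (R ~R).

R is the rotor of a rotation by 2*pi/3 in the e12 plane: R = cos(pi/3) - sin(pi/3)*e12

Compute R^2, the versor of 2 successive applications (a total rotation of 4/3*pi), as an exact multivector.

Because a rotor carries half the rotation angle, composing 2 copies of this e12-plane rotor multiplies the phase: 2*(pi/3) = 2*pi/3, hence R^2 = cos(2*pi/3) - sin(2*pi/3)*e12.
cos(2*pi/3) = -1/2 and sin(2*pi/3) = sqrt(3)/2, so R^2 = -1/2 - sqrt(3)/2*e12. The net rotation is 4/3*pi; the rotor keeps the half-angle phase exactly.
Answer: -1/2 - sqrt(3)/2*e12


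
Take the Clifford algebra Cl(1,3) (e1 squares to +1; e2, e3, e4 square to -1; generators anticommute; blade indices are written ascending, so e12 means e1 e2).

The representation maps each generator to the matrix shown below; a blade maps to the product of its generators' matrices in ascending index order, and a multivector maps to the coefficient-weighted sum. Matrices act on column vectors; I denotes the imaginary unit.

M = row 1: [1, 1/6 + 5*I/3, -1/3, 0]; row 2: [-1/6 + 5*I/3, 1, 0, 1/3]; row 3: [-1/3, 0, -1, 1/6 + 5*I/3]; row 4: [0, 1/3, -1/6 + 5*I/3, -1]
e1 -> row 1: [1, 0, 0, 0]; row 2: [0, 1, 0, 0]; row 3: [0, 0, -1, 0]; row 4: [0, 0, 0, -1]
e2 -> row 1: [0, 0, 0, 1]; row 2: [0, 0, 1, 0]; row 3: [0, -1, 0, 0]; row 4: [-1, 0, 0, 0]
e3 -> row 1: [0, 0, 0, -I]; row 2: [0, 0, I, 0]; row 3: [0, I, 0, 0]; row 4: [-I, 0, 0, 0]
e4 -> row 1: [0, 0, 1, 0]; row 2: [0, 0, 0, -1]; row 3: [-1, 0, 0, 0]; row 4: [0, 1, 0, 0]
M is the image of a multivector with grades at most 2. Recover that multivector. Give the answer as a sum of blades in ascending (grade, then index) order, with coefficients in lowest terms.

Method: the blade images are trace-orthogonal — tr(rho(e_A) rho(e_B)^-1) = 4 if A = B and 0 otherwise — and rho(e_A)^-1 = (e_A)^2 * rho(e_A) with (e_A)^2 = +1 or -1, so the coefficient of e_A in the preimage is (e_A)^2 * tr(M rho(e_A))/4.
Nonzero projections over blades of grade <= 2: e1: (e1)^2 = +1, tr(M rho(e1)) = 4, coefficient 1; e14: (e14)^2 = +1, tr(M rho(e14)) = -4/3, coefficient -1/3; e24: (e24)^2 = -1, tr(M rho(e24)) = -2/3, coefficient 1/6; e34: (e34)^2 = -1, tr(M rho(e34)) = 20/3, coefficient -5/3. Every other blade of grade <= 2 projects to 0.
Answer: e1 - 1/3*e14 + 1/6*e24 - 5/3*e34


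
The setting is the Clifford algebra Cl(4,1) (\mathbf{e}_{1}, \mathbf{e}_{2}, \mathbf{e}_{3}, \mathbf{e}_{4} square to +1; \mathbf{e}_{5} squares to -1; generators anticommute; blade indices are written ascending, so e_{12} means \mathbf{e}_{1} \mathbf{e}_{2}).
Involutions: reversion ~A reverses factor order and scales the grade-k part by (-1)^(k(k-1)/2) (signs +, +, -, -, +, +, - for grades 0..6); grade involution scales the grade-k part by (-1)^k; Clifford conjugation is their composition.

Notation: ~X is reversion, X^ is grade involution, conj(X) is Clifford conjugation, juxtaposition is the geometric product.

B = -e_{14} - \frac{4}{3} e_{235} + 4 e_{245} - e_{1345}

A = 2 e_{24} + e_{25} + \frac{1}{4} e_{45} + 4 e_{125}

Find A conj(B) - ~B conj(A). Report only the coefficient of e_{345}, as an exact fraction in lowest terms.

first term: e_{2} + \frac{4}{3} e_{3} - 4 e_{4} - 8 e_{5} + 2 e_{12} + \frac{61}{12} e_{13} - 16 e_{14} - \frac{1}{4} e_{15} + \frac{13}{3} e_{234} - 4 e_{245} - \frac{8}{3} e_{345} + e_{1234} + 2 e_{1235} - e_{1245}
second term: e_{2} + \frac{4}{3} e_{3} - 4 e_{4} - 8 e_{5} + 2 e_{12} + \frac{67}{12} e_{13} - 16 e_{14} - \frac{1}{4} e_{15} + \frac{11}{3} e_{234} + 4 e_{245} + \frac{8}{3} e_{345} + e_{1234} + 2 e_{1235} + e_{1245}
Answer: -\frac{16}{3}


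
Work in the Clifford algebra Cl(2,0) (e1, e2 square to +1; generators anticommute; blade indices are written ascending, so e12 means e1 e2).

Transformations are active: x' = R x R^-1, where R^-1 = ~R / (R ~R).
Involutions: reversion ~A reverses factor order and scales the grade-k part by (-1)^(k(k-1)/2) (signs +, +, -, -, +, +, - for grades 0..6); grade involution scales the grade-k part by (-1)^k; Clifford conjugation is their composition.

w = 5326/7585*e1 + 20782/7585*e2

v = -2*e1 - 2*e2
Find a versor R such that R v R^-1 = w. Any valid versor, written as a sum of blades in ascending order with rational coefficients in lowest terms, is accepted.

Why this works: both vectors square to 8, so q(v) = q(w) and R = v + w = -9844/7585*e1 + 5612/7585*e2 carries v to w — its own direction survives, the complement (v - w)/2 flips.
Answer: -9844/7585*e1 + 5612/7585*e2


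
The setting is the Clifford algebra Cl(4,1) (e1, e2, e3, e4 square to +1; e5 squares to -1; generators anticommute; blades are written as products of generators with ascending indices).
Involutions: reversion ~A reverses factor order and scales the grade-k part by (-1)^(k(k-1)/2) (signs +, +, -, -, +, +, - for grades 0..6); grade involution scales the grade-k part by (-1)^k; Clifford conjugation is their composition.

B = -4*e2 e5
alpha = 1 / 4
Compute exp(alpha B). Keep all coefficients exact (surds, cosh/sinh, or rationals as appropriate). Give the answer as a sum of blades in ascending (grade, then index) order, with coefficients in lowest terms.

B^2 = (-4)^2*(e2 e5)^2 = 16*(+1) = 16 (a basis 2-blade squares to minus the product of its generators' squares).
B^2 = 16 — B^2 > 0, so the exponential closes hyperbolically: l = 4, alpha*l = 1, so exp(alpha B) = cosh(1) + (sinh(1)/4)*B = cosh(1) + (sinh(1)/4)*B.
Answer: cosh(1) - sinh(1)*e2 e5


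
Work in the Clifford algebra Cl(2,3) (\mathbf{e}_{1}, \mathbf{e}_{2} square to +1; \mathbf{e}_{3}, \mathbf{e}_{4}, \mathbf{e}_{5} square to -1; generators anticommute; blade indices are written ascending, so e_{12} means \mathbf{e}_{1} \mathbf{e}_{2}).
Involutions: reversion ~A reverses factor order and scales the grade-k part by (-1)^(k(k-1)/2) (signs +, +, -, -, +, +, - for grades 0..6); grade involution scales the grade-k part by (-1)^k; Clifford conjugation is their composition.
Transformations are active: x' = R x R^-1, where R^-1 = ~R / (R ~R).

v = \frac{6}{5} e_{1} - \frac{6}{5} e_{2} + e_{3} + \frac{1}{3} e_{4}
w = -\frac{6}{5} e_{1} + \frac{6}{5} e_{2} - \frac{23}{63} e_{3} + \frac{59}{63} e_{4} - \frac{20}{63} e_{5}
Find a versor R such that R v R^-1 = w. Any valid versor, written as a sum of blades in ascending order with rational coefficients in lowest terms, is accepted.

Why this works: both vectors square to \frac{398}{225}, so q(v) = q(w) and R = v + w = \frac{40}{63} e_{3} + \frac{80}{63} e_{4} - \frac{20}{63} e_{5} carries v to w — its own direction survives, the complement (v - w)/2 flips.
Answer: \frac{40}{63} e_{3} + \frac{80}{63} e_{4} - \frac{20}{63} e_{5}


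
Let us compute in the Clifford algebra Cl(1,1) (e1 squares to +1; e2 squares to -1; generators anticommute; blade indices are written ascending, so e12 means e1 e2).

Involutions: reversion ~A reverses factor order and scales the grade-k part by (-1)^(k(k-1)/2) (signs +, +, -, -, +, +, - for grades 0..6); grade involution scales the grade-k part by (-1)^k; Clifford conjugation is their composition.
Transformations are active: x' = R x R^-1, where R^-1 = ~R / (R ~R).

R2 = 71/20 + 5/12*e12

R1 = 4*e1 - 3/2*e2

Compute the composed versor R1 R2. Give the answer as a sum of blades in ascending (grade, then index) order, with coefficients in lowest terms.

Distribute over the terms of R1 (each basis-blade product reordered to ascending indices, repeated generators contracted through their squares):
(4*e1) R2 = 71/5*e1 + 5/3*e2
(-3/2*e2) R2 = -5/8*e1 - 213/40*e2
Summing the partial products and collecting blades:
Answer: 543/40*e1 - 439/120*e2


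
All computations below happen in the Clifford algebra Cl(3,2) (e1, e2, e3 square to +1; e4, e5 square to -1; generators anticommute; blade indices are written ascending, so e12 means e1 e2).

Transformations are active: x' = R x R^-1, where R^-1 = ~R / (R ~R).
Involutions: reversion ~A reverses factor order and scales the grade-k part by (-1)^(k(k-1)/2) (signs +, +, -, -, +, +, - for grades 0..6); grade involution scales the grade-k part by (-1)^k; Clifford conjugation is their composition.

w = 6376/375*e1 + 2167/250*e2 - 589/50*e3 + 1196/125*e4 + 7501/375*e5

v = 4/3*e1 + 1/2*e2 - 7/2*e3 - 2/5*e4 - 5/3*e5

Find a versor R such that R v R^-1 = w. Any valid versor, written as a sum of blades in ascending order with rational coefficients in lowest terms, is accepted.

A norm check does it: q(v) = q(w) = 567/50, hence R = v + w = 2292/125*e1 + 1146/125*e2 - 382/25*e3 + 1146/125*e4 + 2292/125*e5 realises the map — parallel part kept, (v - w)/2 negated, v carried to w.
Answer: 2292/125*e1 + 1146/125*e2 - 382/25*e3 + 1146/125*e4 + 2292/125*e5


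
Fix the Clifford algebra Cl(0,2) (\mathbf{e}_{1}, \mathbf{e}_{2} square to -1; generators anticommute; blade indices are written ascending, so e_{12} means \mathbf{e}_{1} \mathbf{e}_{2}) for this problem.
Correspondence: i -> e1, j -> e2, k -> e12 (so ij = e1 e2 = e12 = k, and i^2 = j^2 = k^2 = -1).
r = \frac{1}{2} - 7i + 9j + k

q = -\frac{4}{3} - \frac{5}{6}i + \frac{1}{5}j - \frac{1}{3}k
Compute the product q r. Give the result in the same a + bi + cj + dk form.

In blades: q = -\frac{4}{3} - \frac{5}{6} e_{1} + \frac{1}{5} e_{2} - \frac{1}{3} e_{12}, r = \frac{1}{2} - 7 e_{1} + 9 e_{2} + e_{12}.
Distribute q over r term by term (generator squares from the signature, products reordered to ascending indices): (-\frac{4}{3})*r = -\frac{2}{3} + \frac{28}{3} e_{1} - 12 e_{2} - \frac{4}{3} e_{12}; (-\frac{5}{6} e_{1})*r = -\frac{35}{6} - \frac{5}{12} e_{1} + \frac{5}{6} e_{2} - \frac{15}{2} e_{12}; (\frac{1}{5} e_{2})*r = -\frac{9}{5} + \frac{1}{5} e_{1} + \frac{1}{10} e_{2} + \frac{7}{5} e_{12}; (-\frac{1}{3} e_{12})*r = \frac{1}{3} + 3 e_{1} + \frac{7}{3} e_{2} - \frac{1}{6} e_{12}.
Sum: -\frac{239}{30} + \frac{727}{60} e_{1} - \frac{131}{15} e_{2} - \frac{38}{5} e_{12}; translating back through the correspondence:
Answer: -\frac{239}{30} + \frac{727}{60}i - \frac{131}{15}j - \frac{38}{5}k


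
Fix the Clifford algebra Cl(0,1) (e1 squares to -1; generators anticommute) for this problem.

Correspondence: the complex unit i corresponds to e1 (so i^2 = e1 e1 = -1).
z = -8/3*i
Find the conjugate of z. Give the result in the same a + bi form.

In blades: z = -8/3*e1.
Conjugation here is Clifford conjugation: the scalar is fixed and the grade-1 and grade-2 blades all flip sign, giving 8/3*e1; translating back:
Answer: 8/3*i


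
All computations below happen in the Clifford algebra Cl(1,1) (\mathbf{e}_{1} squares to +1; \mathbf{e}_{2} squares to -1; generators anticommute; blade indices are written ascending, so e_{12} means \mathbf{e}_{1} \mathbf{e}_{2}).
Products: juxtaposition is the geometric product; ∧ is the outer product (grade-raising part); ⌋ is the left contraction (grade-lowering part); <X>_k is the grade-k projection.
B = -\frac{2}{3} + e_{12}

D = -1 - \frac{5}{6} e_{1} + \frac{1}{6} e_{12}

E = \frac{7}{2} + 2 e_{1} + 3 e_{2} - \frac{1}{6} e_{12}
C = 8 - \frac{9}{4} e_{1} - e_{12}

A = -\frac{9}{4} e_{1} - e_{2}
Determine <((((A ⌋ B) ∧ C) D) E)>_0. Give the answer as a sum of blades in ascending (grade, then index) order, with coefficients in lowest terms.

step 1: -e_{1} - \frac{9}{4} e_{2}
step 2: -8 e_{1} - 18 e_{2} - \frac{81}{16} e_{12}
step 3: \frac{559}{96} + 5 e_{1} + \frac{1195}{96} e_{2} - \frac{159}{16} e_{12}
step 4: -\frac{1019}{192} + \frac{32765}{576} e_{1} + \frac{5125}{64} e_{2} - \frac{26293}{576} e_{12}
step 5: -\frac{1019}{192}
Answer: -\frac{1019}{192}


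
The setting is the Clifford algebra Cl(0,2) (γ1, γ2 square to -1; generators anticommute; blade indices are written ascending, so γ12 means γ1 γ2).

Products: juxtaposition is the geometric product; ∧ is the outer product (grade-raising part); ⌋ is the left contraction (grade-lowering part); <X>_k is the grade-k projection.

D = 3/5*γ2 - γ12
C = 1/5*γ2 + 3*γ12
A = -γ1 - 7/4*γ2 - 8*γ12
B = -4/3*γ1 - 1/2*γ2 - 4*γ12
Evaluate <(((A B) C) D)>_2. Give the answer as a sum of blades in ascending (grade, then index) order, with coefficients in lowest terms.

step 1: -821/24 + 3*γ1 + 20/3*γ2 - 11/6*γ12
step 2: 25/6 + 611/30*γ1 - 1901/120*γ2 - 4081/40*γ12
step 3: -2313/25 + 23117/300*γ1 + 343/15*γ2 + 604/75*γ12
step 4: 604/75*γ12
Answer: 604/75*γ12


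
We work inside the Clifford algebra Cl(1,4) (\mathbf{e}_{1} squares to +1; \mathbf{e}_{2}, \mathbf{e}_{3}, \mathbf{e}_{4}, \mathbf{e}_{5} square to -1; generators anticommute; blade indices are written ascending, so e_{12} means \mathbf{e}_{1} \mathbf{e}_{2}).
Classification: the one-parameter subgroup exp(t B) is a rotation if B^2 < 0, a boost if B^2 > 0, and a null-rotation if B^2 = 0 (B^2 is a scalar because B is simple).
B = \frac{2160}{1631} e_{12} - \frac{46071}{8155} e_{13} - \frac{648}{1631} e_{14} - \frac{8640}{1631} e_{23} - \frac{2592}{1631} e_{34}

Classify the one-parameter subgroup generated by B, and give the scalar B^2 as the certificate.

B^2 term by term: the squares give (\frac{2160}{1631})^2*(e_{12})^2 + (-\frac{46071}{8155})^2*(e_{13})^2 + (-\frac{648}{1631})^2*(e_{14})^2 + (-\frac{8640}{1631})^2*(e_{23})^2 + (-\frac{2592}{1631})^2*(e_{34})^2 = \frac{4665600}{2660161}*(+1) + \frac{2122537041}{66504025}*(+1) + \frac{419904}{2660161}*(+1) + \frac{74649600}{2660161}*(-1) + \frac{6718464}{2660161}*(-1) = \frac{81}{25} (each basis 2-blade squares to minus the product of its generators' squares); cross terms between blades sharing an index anticommute and cancel; the commuting (index-disjoint) pairs give grade-4 terms 2*c*c'*(blade product), which cancel blade by blade — e_{1234}: -\frac{11197440}{2660161} + \frac{11197440}{2660161} = 0 — confirming B is simple. So B^2 = \frac{81}{25}.
Answer: boost, certificate B^2 = \frac{81}{25}. Note: conjugating B changes its blade decomposition but never the scalar B^2 = \frac{81}{25}, whose sign settles the classification.


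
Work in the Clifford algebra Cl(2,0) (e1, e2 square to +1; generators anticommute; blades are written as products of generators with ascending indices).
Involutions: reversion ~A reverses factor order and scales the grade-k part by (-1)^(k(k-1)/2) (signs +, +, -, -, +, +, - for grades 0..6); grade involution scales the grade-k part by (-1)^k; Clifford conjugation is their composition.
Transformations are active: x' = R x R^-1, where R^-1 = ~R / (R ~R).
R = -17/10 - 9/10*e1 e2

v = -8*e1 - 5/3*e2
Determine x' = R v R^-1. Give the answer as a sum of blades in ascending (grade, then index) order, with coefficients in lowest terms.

~R = -17/10 + 9/10*e1 e2, and R ~R = 37/10, so R^-1 = ~R / (37/10).
R v = 151/10*e1 - 131/30*e2
Answer: -1087/185*e1 + 3152/555*e2


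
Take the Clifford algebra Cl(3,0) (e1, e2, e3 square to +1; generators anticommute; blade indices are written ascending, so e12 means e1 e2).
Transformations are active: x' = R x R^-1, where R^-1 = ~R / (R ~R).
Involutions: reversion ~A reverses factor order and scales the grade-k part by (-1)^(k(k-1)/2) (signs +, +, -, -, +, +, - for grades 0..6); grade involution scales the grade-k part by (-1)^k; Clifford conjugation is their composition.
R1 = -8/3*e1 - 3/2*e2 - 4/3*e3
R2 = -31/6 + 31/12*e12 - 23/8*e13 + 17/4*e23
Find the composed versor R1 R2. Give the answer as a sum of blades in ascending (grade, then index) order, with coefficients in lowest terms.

Distribute over the terms of R1 (each basis-blade product reordered to ascending indices, repeated generators contracted through their squares):
(-8/3*e1) R2 = 124/9*e1 - 62/9*e2 + 23/3*e3 - 34/3*e123
(-3/2*e2) R2 = 31/8*e1 + 31/4*e2 - 51/8*e3 - 69/16*e123
(-4/3*e3) R2 = -23/6*e1 + 17/3*e2 + 62/9*e3 - 31/9*e123
Summing the partial products and collecting blades:
Answer: 995/72*e1 + 235/36*e2 + 589/72*e3 - 2749/144*e123


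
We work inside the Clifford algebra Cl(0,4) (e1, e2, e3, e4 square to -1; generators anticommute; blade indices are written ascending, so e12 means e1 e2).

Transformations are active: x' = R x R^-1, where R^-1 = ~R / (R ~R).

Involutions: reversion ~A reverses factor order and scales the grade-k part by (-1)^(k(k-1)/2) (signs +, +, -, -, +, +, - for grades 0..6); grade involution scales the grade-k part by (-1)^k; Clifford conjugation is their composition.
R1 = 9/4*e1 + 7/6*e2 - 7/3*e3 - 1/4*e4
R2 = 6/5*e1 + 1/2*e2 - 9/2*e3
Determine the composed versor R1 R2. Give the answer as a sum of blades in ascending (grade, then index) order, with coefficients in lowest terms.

Distribute over the terms of R2 (each basis-blade product reordered to ascending indices, repeated generators contracted through their squares):
R1 (6/5*e1) = -27/10 - 7/5*e12 + 14/5*e13 + 3/10*e14
R1 (1/2*e2) = -7/12 + 9/8*e12 + 7/6*e23 + 1/8*e24
R1 (-9/2*e3) = -21/2 - 81/8*e13 - 21/4*e23 - 9/8*e34
Summing the partial products and collecting blades:
Answer: -827/60 - 11/40*e12 - 293/40*e13 + 3/10*e14 - 49/12*e23 + 1/8*e24 - 9/8*e34


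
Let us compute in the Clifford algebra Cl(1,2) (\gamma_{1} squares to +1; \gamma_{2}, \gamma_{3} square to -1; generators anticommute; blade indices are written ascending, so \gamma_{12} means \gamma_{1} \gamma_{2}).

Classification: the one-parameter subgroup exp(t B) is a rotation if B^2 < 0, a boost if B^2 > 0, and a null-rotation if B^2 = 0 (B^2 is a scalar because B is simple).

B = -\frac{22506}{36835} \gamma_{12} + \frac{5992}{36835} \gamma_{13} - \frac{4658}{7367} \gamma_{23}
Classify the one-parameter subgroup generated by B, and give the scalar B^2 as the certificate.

B^2 term by term: the squares give (-\frac{22506}{36835})^2*(\gamma_{12})^2 + (\frac{5992}{36835})^2*(\gamma_{13})^2 + (-\frac{4658}{7367})^2*(\gamma_{23})^2 = \frac{506520036}{1356817225}*(+1) + \frac{35904064}{1356817225}*(+1) + \frac{21696964}{54272689}*(-1) = 0 (each basis 2-blade squares to minus the product of its generators' squares); cross terms between blades sharing an index anticommute and cancel. So B^2 = 0.
Answer: null-rotation, certificate B^2 = 0. The class reads off the invariant scalar 0 directly.


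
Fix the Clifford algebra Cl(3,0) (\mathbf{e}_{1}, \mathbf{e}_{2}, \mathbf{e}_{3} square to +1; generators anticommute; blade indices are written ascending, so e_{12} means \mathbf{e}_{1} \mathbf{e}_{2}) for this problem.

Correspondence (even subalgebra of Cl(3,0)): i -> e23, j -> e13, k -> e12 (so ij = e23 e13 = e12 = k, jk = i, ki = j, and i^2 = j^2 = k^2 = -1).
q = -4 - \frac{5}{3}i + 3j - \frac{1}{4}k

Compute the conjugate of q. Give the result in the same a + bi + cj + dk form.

In blades: q = -4 - \frac{1}{4} e_{12} + 3 e_{13} - \frac{5}{3} e_{23}.
Quaternion conjugation is reversion on the even subalgebra: the scalar is fixed and every grade-2 blade flips sign, giving -4 + \frac{1}{4} e_{12} - 3 e_{13} + \frac{5}{3} e_{23}; translating back:
Answer: -4 + \frac{5}{3}i - 3j + \frac{1}{4}k


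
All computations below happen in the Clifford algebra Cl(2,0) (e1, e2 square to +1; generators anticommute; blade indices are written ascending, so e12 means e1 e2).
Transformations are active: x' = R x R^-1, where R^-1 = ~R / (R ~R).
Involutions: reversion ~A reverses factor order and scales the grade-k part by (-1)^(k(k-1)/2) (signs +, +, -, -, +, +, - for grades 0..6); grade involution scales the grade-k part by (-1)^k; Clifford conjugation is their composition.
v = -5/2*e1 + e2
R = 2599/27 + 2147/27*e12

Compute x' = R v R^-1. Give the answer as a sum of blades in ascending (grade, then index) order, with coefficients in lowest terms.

~R = 2599/27 - 2147/27*e12, and R ~R = 11364410/729, so R^-1 = ~R / (11364410/729).
R v = -8701/54*e1 + 5311/18*e2
Answer: 227/445*e1 + 2353/890*e2


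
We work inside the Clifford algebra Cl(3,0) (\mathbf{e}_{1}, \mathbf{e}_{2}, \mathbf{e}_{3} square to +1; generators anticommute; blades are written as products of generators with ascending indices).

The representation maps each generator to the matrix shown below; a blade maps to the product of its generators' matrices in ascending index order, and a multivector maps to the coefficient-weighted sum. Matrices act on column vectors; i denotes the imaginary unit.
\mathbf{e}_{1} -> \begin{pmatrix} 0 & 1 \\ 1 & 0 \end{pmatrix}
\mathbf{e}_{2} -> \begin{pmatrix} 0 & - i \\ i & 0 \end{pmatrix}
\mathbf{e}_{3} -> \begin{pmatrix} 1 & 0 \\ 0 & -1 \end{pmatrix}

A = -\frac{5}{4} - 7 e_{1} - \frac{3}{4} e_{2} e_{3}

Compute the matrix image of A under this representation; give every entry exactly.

Bivector images (products of the table entries): rho(e_{2} e_{3}) = rho(\mathbf{e}_{2})rho(\mathbf{e}_{3}) = \begin{pmatrix} 0 & i \\ i & 0 \end{pmatrix}.
M = (-\frac{5}{4})*1 + (-7)*rho(e_{1}) + (-\frac{3}{4})*rho(e_{2} e_{3}), summed entrywise (1 is the identity matrix):
Answer: \begin{pmatrix} - \frac{5}{4} & -7 - \frac{3 i}{4} \\ -7 - \frac{3 i}{4} & - \frac{5}{4} \end{pmatrix}
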